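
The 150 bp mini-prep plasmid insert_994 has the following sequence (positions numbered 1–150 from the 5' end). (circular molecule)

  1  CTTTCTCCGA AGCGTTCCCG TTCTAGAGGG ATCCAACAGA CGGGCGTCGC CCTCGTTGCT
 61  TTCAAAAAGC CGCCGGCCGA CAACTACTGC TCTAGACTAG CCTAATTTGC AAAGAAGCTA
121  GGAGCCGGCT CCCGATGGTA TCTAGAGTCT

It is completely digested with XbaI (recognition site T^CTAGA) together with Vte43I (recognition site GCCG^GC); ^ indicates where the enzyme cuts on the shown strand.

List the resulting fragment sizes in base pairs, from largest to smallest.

XbaI sites (TCTAGA) start at positions 22, 91, 141.
XbaI cuts after the first base of each site, so after positions 22, 91, 141.
Vte43I sites (GCCGGC) start at positions 72, 124.
Vte43I cuts after base 4 of each site, so after positions 75, 127.
Combined cut positions: 22, 75, 91, 127, 141.
Circular molecule, 5 cuts → 5 fragments:
  23–75 → 53 bp
  76–91 → 16 bp
  92–127 → 36 bp
  128–141 → 14 bp
  142–150 then 1–22 → 9 + 22 = 31 bp
Sorted largest to smallest: 53, 36, 31, 16, 14 bp.

53, 36, 31, 16, 14 bp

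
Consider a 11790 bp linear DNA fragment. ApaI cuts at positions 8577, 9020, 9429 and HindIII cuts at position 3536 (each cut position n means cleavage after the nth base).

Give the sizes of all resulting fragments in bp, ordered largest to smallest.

5041, 3536, 2361, 443, 409 bp

Combined cut positions (sorted): 3536, 8577, 9020, 9429.
Linear molecule, 4 cuts → 5 fragments:
  3536 − 0 = 3536 bp
  8577 − 3536 = 5041 bp
  9020 − 8577 = 443 bp
  9429 − 9020 = 409 bp
  11790 − 9429 = 2361 bp
Sorted largest to smallest: 5041, 3536, 2361, 443, 409 bp.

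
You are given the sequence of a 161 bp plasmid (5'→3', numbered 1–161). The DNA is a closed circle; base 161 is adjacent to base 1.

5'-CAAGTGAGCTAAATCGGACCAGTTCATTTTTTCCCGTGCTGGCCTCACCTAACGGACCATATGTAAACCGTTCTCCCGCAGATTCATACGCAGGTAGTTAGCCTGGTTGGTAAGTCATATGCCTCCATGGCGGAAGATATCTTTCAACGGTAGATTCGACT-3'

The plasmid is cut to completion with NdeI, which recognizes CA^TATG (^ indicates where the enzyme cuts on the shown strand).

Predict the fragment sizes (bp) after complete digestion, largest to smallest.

103, 58 bp

NdeI sites (CATATG) start at positions 58, 116.
NdeI cuts after base 2 of each site, so after positions 59, 117.
Circular molecule, 2 cuts → 2 fragments:
  60–117 → 58 bp
  118–161 then 1–59 → 44 + 59 = 103 bp
Sorted largest to smallest: 103, 58 bp.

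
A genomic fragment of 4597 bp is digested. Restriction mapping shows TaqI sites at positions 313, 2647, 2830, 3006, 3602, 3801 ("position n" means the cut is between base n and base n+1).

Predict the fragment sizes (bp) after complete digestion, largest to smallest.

2334, 796, 596, 313, 199, 183, 176 bp

Linear molecule, 6 cuts → 7 fragments:
  313 − 0 = 313 bp
  2647 − 313 = 2334 bp
  2830 − 2647 = 183 bp
  3006 − 2830 = 176 bp
  3602 − 3006 = 596 bp
  3801 − 3602 = 199 bp
  4597 − 3801 = 796 bp
Sorted largest to smallest: 2334, 796, 596, 313, 199, 183, 176 bp.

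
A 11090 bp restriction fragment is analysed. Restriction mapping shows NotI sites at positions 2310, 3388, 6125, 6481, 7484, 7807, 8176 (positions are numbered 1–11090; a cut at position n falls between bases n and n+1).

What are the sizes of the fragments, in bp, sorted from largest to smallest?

2914, 2737, 2310, 1078, 1003, 369, 356, 323 bp

Linear molecule, 7 cuts → 8 fragments:
  2310 − 0 = 2310 bp
  3388 − 2310 = 1078 bp
  6125 − 3388 = 2737 bp
  6481 − 6125 = 356 bp
  7484 − 6481 = 1003 bp
  7807 − 7484 = 323 bp
  8176 − 7807 = 369 bp
  11090 − 8176 = 2914 bp
Sorted largest to smallest: 2914, 2737, 2310, 1078, 1003, 369, 356, 323 bp.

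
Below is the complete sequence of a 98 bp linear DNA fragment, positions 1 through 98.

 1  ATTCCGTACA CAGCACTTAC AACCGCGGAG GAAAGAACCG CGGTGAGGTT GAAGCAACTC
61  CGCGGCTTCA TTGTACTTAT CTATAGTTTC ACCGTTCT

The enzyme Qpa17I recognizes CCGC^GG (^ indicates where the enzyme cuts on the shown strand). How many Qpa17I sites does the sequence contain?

3

CCGCGG occurs starting at positions 23, 38, 60.
Qpa17I cuts at 3 sites.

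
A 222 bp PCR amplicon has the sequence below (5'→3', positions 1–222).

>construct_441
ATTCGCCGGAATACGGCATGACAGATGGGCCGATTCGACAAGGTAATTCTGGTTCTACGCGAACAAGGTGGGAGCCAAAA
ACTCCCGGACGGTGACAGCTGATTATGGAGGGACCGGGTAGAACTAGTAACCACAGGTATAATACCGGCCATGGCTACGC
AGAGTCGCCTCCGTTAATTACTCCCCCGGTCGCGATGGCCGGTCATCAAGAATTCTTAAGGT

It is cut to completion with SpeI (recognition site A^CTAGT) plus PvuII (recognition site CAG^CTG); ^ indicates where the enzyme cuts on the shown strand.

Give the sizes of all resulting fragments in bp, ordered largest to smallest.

The SpeI site (ACTAGT) starts at position 123.
SpeI cuts after the first base of each site, so after position 123.
The PvuII site (CAGCTG) starts at position 96.
PvuII cuts after base 3 of each site, so after position 98.
Combined cut positions: 98, 123.
Linear molecule, 2 cuts → 3 fragments:
  1–98 → 98 bp
  99–123 → 25 bp
  124–222 → 99 bp
Sorted largest to smallest: 99, 98, 25 bp.

99, 98, 25 bp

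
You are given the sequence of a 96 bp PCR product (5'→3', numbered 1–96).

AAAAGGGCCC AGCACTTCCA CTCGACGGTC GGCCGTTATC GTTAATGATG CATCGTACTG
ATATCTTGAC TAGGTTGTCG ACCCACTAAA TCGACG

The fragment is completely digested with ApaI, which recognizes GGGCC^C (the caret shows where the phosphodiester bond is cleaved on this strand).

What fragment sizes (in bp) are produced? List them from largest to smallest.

The ApaI site (GGGCCC) starts at position 5.
ApaI cuts after base 5 of each site (before the last base), so after position 9.
Linear molecule, 1 cut → 2 fragments:
  1–9 → 9 bp
  10–96 → 87 bp
Sorted largest to smallest: 87, 9 bp.

87, 9 bp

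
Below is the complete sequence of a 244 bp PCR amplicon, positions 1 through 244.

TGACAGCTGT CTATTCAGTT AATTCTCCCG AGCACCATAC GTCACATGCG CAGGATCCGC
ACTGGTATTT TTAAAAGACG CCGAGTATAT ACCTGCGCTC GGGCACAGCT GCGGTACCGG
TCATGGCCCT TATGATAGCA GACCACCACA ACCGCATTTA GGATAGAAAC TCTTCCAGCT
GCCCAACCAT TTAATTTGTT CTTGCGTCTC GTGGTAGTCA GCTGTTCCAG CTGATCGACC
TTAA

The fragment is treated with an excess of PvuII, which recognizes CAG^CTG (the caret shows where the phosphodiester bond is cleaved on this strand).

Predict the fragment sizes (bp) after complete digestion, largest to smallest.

102, 70, 43, 14, 9, 6 bp

PvuII sites (CAGCTG) start at positions 4, 106, 176, 219, 228.
PvuII cuts after base 3 of each site, so after positions 6, 108, 178, 221, 230.
Linear molecule, 5 cuts → 6 fragments:
  1–6 → 6 bp
  7–108 → 102 bp
  109–178 → 70 bp
  179–221 → 43 bp
  222–230 → 9 bp
  231–244 → 14 bp
Sorted largest to smallest: 102, 70, 43, 14, 9, 6 bp.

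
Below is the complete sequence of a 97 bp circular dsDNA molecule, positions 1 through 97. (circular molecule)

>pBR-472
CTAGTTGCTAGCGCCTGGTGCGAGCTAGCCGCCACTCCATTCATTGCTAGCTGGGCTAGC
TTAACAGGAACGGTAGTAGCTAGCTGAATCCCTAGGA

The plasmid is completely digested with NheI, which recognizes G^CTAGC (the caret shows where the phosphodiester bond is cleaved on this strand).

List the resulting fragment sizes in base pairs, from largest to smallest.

25, 24, 22, 17, 9 bp

NheI sites (GCTAGC) start at positions 7, 24, 46, 55, 79.
NheI cuts after the first base of each site, so after positions 7, 24, 46, 55, 79.
Circular molecule, 5 cuts → 5 fragments:
  8–24 → 17 bp
  25–46 → 22 bp
  47–55 → 9 bp
  56–79 → 24 bp
  80–97 then 1–7 → 18 + 7 = 25 bp
Sorted largest to smallest: 25, 24, 22, 17, 9 bp.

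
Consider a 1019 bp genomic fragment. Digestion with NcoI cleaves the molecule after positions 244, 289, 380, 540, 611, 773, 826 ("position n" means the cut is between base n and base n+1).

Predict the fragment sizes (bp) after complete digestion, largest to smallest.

244, 193, 162, 160, 91, 71, 53, 45 bp

Linear molecule, 7 cuts → 8 fragments:
  244 − 0 = 244 bp
  289 − 244 = 45 bp
  380 − 289 = 91 bp
  540 − 380 = 160 bp
  611 − 540 = 71 bp
  773 − 611 = 162 bp
  826 − 773 = 53 bp
  1019 − 826 = 193 bp
Sorted largest to smallest: 244, 193, 162, 160, 91, 71, 53, 45 bp.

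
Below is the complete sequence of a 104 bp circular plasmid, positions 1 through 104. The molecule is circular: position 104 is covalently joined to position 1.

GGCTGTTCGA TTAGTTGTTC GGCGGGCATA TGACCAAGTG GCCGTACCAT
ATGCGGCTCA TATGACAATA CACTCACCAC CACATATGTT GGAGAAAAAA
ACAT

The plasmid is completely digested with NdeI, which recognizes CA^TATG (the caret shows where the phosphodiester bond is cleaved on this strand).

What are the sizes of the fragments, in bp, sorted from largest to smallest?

NdeI sites (CATATG) start at positions 27, 48, 59, 83.
NdeI cuts after base 2 of each site, so after positions 28, 49, 60, 84.
Circular molecule, 4 cuts → 4 fragments:
  29–49 → 21 bp
  50–60 → 11 bp
  61–84 → 24 bp
  85–104 then 1–28 → 20 + 28 = 48 bp
Sorted largest to smallest: 48, 24, 21, 11 bp.

48, 24, 21, 11 bp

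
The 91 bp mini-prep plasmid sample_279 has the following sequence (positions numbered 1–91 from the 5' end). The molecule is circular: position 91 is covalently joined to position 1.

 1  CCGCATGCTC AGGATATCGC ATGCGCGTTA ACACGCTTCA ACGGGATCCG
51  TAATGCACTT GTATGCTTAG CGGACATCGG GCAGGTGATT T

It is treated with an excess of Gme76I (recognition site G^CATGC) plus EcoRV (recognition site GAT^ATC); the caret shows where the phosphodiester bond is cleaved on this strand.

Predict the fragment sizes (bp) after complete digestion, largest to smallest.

75, 12, 4 bp

Gme76I sites (GCATGC) start at positions 3, 19.
Gme76I cuts after the first base of each site, so after positions 3, 19.
The EcoRV site (GATATC) starts at position 13.
EcoRV cuts after base 3 of each site, so after position 15.
Combined cut positions: 3, 15, 19.
Circular molecule, 3 cuts → 3 fragments:
  4–15 → 12 bp
  16–19 → 4 bp
  20–91 then 1–3 → 72 + 3 = 75 bp
Sorted largest to smallest: 75, 12, 4 bp.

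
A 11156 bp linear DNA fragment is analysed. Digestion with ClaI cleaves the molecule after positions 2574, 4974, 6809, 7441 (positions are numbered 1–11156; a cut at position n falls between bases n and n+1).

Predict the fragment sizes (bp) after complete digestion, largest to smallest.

3715, 2574, 2400, 1835, 632 bp

Linear molecule, 4 cuts → 5 fragments:
  2574 − 0 = 2574 bp
  4974 − 2574 = 2400 bp
  6809 − 4974 = 1835 bp
  7441 − 6809 = 632 bp
  11156 − 7441 = 3715 bp
Sorted largest to smallest: 3715, 2574, 2400, 1835, 632 bp.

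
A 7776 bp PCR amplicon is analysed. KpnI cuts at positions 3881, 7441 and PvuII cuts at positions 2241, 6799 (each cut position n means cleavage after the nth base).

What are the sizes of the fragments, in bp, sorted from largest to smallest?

2918, 2241, 1640, 642, 335 bp

Combined cut positions (sorted): 2241, 3881, 6799, 7441.
Linear molecule, 4 cuts → 5 fragments:
  2241 − 0 = 2241 bp
  3881 − 2241 = 1640 bp
  6799 − 3881 = 2918 bp
  7441 − 6799 = 642 bp
  7776 − 7441 = 335 bp
Sorted largest to smallest: 2918, 2241, 1640, 642, 335 bp.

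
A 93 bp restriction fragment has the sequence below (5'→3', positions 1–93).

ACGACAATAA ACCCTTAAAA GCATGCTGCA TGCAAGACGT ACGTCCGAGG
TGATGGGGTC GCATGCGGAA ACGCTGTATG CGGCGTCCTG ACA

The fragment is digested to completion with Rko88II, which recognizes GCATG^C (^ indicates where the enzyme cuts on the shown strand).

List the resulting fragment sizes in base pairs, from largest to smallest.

33, 28, 25, 7 bp

Rko88II sites (GCATGC) start at positions 21, 28, 61.
Rko88II cuts after base 5 of each site (before the last base), so after positions 25, 32, 65.
Linear molecule, 3 cuts → 4 fragments:
  1–25 → 25 bp
  26–32 → 7 bp
  33–65 → 33 bp
  66–93 → 28 bp
Sorted largest to smallest: 33, 28, 25, 7 bp.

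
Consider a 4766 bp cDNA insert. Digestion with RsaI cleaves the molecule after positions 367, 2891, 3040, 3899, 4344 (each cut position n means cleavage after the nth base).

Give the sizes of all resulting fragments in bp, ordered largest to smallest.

2524, 859, 445, 422, 367, 149 bp

Linear molecule, 5 cuts → 6 fragments:
  367 − 0 = 367 bp
  2891 − 367 = 2524 bp
  3040 − 2891 = 149 bp
  3899 − 3040 = 859 bp
  4344 − 3899 = 445 bp
  4766 − 4344 = 422 bp
Sorted largest to smallest: 2524, 859, 445, 422, 367, 149 bp.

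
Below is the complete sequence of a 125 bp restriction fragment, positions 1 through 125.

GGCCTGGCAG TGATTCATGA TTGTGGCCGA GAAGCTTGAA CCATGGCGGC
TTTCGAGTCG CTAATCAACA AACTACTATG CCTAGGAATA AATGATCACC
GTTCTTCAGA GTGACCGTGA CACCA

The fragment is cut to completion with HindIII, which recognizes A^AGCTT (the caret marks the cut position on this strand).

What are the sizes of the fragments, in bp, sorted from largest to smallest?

The HindIII site (AAGCTT) starts at position 32.
HindIII cuts after the first base of each site, so after position 32.
Linear molecule, 1 cut → 2 fragments:
  1–32 → 32 bp
  33–125 → 93 bp
Sorted largest to smallest: 93, 32 bp.

93, 32 bp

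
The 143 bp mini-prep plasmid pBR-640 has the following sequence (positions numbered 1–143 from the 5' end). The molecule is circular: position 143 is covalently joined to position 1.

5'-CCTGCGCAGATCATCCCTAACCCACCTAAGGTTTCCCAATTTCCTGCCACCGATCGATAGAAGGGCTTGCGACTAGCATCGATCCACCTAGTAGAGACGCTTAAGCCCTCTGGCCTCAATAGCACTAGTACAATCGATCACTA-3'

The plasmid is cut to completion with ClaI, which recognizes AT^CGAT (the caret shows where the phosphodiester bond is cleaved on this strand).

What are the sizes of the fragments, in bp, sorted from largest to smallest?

63, 55, 25 bp

ClaI sites (ATCGAT) start at positions 53, 78, 133.
ClaI cuts after base 2 of each site, so after positions 54, 79, 134.
Circular molecule, 3 cuts → 3 fragments:
  55–79 → 25 bp
  80–134 → 55 bp
  135–143 then 1–54 → 9 + 54 = 63 bp
Sorted largest to smallest: 63, 55, 25 bp.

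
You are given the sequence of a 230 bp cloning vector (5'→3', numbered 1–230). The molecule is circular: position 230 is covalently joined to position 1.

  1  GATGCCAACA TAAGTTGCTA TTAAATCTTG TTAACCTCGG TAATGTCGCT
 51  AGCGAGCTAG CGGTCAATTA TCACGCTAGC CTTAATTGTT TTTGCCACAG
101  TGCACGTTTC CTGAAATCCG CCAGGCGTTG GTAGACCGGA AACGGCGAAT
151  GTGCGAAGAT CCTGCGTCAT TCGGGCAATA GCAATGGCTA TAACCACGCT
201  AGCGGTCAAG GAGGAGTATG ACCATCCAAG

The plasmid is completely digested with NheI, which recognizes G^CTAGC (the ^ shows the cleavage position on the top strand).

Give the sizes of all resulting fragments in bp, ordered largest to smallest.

123, 80, 19, 8 bp

NheI sites (GCTAGC) start at positions 48, 56, 75, 198.
NheI cuts after the first base of each site, so after positions 48, 56, 75, 198.
Circular molecule, 4 cuts → 4 fragments:
  49–56 → 8 bp
  57–75 → 19 bp
  76–198 → 123 bp
  199–230 then 1–48 → 32 + 48 = 80 bp
Sorted largest to smallest: 123, 80, 19, 8 bp.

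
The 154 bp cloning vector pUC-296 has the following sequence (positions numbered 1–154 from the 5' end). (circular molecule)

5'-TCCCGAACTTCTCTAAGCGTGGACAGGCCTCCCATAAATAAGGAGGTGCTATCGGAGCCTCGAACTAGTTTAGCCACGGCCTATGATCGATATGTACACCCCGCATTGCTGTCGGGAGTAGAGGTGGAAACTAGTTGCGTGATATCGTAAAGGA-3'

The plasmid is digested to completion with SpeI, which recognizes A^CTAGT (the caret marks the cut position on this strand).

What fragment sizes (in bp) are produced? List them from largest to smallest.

88, 66 bp

SpeI sites (ACTAGT) start at positions 64, 130.
SpeI cuts after the first base of each site, so after positions 64, 130.
Circular molecule, 2 cuts → 2 fragments:
  65–130 → 66 bp
  131–154 then 1–64 → 24 + 64 = 88 bp
Sorted largest to smallest: 88, 66 bp.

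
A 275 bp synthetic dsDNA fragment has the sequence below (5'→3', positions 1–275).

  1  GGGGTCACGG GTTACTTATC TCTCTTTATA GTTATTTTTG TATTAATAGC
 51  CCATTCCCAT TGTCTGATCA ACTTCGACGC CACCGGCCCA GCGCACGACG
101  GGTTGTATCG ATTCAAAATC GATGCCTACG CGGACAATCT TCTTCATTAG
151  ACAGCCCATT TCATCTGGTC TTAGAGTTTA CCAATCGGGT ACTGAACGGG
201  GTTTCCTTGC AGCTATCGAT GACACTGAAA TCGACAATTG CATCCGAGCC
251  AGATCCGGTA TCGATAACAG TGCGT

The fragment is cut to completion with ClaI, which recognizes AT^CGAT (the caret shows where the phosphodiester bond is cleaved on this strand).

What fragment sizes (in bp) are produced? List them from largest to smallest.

108, 97, 45, 14, 11 bp

ClaI sites (ATCGAT) start at positions 107, 118, 215, 260.
ClaI cuts after base 2 of each site, so after positions 108, 119, 216, 261.
Linear molecule, 4 cuts → 5 fragments:
  1–108 → 108 bp
  109–119 → 11 bp
  120–216 → 97 bp
  217–261 → 45 bp
  262–275 → 14 bp
Sorted largest to smallest: 108, 97, 45, 14, 11 bp.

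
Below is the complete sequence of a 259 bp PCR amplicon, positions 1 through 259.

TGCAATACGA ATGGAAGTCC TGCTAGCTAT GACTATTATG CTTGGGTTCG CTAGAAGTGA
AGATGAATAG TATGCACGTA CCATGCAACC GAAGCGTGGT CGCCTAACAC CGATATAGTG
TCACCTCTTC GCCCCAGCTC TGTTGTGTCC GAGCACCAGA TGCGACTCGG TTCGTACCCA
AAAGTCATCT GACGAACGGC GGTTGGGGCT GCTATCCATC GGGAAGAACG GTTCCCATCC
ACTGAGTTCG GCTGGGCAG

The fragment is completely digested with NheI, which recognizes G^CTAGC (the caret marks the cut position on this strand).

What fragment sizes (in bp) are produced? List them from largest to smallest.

The NheI site (GCTAGC) starts at position 22.
NheI cuts after the first base of each site, so after position 22.
Linear molecule, 1 cut → 2 fragments:
  1–22 → 22 bp
  23–259 → 237 bp
Sorted largest to smallest: 237, 22 bp.

237, 22 bp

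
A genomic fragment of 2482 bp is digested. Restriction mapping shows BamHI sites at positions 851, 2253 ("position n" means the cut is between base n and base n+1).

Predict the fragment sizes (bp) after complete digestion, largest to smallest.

Linear molecule, 2 cuts → 3 fragments:
  851 − 0 = 851 bp
  2253 − 851 = 1402 bp
  2482 − 2253 = 229 bp
Sorted largest to smallest: 1402, 851, 229 bp.

1402, 851, 229 bp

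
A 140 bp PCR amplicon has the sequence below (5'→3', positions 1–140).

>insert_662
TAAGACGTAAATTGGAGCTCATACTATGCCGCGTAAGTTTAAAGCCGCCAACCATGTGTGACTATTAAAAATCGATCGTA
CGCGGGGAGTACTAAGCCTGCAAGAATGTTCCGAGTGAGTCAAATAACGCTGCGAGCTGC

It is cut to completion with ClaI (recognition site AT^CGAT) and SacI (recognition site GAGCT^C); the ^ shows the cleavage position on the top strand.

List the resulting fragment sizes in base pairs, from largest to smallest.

68, 53, 19 bp

The ClaI site (ATCGAT) starts at position 71.
ClaI cuts after base 2 of each site, so after position 72.
The SacI site (GAGCTC) starts at position 15.
SacI cuts after base 5 of each site (before the last base), so after position 19.
Combined cut positions: 19, 72.
Linear molecule, 2 cuts → 3 fragments:
  1–19 → 19 bp
  20–72 → 53 bp
  73–140 → 68 bp
Sorted largest to smallest: 68, 53, 19 bp.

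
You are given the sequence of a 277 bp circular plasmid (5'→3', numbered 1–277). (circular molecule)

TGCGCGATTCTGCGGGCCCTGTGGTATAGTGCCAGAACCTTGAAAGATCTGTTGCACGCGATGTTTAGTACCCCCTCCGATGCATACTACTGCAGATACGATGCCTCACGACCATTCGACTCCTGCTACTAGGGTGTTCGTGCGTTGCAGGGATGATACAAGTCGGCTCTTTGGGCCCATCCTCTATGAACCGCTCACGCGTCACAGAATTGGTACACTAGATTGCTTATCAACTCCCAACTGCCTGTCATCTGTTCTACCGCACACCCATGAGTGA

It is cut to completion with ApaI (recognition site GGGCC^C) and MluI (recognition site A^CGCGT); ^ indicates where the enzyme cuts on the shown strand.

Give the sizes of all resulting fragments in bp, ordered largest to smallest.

159, 98, 20 bp

ApaI sites (GGGCCC) start at positions 14, 173.
ApaI cuts after base 5 of each site (before the last base), so after positions 18, 177.
The MluI site (ACGCGT) starts at position 197.
MluI cuts after the first base of each site, so after position 197.
Combined cut positions: 18, 177, 197.
Circular molecule, 3 cuts → 3 fragments:
  19–177 → 159 bp
  178–197 → 20 bp
  198–277 then 1–18 → 80 + 18 = 98 bp
Sorted largest to smallest: 159, 98, 20 bp.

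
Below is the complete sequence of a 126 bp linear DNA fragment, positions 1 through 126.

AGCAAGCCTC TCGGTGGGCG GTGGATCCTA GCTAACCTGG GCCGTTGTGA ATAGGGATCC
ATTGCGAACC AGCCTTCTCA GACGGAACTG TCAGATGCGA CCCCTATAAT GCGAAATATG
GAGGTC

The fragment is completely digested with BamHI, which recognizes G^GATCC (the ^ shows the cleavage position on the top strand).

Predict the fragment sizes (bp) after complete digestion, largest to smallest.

BamHI sites (GGATCC) start at positions 23, 55.
BamHI cuts after the first base of each site, so after positions 23, 55.
Linear molecule, 2 cuts → 3 fragments:
  1–23 → 23 bp
  24–55 → 32 bp
  56–126 → 71 bp
Sorted largest to smallest: 71, 32, 23 bp.

71, 32, 23 bp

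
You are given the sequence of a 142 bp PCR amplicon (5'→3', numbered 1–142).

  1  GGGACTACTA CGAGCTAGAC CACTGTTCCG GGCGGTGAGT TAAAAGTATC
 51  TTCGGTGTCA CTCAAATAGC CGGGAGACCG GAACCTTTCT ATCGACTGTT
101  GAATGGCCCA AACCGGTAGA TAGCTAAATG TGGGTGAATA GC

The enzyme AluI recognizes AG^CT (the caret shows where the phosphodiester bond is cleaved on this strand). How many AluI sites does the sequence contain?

2

AGCT occurs starting at positions 13, 122.
AluI cuts at 2 sites.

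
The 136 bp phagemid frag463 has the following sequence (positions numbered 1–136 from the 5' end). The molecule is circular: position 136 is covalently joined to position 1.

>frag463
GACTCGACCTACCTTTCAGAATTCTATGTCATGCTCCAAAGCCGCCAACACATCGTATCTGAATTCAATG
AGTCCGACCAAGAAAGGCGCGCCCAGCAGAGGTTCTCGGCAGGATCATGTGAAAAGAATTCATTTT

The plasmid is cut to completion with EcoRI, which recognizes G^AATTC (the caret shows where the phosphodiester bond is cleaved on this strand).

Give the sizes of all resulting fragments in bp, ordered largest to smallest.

EcoRI sites (GAATTC) start at positions 19, 61, 126.
EcoRI cuts after the first base of each site, so after positions 19, 61, 126.
Circular molecule, 3 cuts → 3 fragments:
  20–61 → 42 bp
  62–126 → 65 bp
  127–136 then 1–19 → 10 + 19 = 29 bp
Sorted largest to smallest: 65, 42, 29 bp.

65, 42, 29 bp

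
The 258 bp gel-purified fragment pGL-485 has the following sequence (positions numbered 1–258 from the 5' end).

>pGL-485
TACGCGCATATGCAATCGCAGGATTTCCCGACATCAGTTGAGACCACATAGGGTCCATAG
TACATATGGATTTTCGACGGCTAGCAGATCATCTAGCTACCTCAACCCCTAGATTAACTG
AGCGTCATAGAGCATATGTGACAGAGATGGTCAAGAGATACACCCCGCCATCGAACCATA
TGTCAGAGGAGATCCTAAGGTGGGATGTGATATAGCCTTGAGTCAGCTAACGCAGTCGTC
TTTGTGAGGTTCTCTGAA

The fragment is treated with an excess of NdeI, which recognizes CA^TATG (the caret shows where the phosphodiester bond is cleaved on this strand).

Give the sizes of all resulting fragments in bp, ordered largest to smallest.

80, 70, 56, 44, 8 bp

NdeI sites (CATATG) start at positions 7, 63, 133, 177.
NdeI cuts after base 2 of each site, so after positions 8, 64, 134, 178.
Linear molecule, 4 cuts → 5 fragments:
  1–8 → 8 bp
  9–64 → 56 bp
  65–134 → 70 bp
  135–178 → 44 bp
  179–258 → 80 bp
Sorted largest to smallest: 80, 70, 56, 44, 8 bp.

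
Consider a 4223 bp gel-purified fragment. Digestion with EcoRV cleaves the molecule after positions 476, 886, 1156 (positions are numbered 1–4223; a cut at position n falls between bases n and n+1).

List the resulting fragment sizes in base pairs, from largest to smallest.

Linear molecule, 3 cuts → 4 fragments:
  476 − 0 = 476 bp
  886 − 476 = 410 bp
  1156 − 886 = 270 bp
  4223 − 1156 = 3067 bp
Sorted largest to smallest: 3067, 476, 410, 270 bp.

3067, 476, 410, 270 bp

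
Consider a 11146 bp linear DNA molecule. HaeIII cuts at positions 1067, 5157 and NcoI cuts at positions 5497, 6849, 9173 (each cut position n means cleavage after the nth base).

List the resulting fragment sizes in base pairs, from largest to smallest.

Combined cut positions (sorted): 1067, 5157, 5497, 6849, 9173.
Linear molecule, 5 cuts → 6 fragments:
  1067 − 0 = 1067 bp
  5157 − 1067 = 4090 bp
  5497 − 5157 = 340 bp
  6849 − 5497 = 1352 bp
  9173 − 6849 = 2324 bp
  11146 − 9173 = 1973 bp
Sorted largest to smallest: 4090, 2324, 1973, 1352, 1067, 340 bp.

4090, 2324, 1973, 1352, 1067, 340 bp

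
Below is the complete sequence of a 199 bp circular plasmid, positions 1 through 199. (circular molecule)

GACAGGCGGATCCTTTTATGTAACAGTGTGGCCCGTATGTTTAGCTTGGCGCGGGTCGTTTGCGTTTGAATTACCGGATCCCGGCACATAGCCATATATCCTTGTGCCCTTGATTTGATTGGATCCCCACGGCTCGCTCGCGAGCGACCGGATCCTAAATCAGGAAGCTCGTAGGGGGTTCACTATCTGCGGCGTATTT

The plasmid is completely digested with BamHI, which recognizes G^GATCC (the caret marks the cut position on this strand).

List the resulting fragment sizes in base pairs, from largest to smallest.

68, 57, 45, 29 bp

BamHI sites (GGATCC) start at positions 8, 76, 121, 150.
BamHI cuts after the first base of each site, so after positions 8, 76, 121, 150.
Circular molecule, 4 cuts → 4 fragments:
  9–76 → 68 bp
  77–121 → 45 bp
  122–150 → 29 bp
  151–199 then 1–8 → 49 + 8 = 57 bp
Sorted largest to smallest: 68, 57, 45, 29 bp.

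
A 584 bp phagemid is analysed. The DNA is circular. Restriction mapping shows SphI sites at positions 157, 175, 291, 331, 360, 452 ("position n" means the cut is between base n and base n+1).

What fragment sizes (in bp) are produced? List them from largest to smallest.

Circular molecule, 6 cuts → 6 fragments:
  175 − 157 = 18 bp
  291 − 175 = 116 bp
  331 − 291 = 40 bp
  360 − 331 = 29 bp
  452 − 360 = 92 bp
  wrap: 584 − 452 + 157 = 289 bp
Sorted largest to smallest: 289, 116, 92, 40, 29, 18 bp.

289, 116, 92, 40, 29, 18 bp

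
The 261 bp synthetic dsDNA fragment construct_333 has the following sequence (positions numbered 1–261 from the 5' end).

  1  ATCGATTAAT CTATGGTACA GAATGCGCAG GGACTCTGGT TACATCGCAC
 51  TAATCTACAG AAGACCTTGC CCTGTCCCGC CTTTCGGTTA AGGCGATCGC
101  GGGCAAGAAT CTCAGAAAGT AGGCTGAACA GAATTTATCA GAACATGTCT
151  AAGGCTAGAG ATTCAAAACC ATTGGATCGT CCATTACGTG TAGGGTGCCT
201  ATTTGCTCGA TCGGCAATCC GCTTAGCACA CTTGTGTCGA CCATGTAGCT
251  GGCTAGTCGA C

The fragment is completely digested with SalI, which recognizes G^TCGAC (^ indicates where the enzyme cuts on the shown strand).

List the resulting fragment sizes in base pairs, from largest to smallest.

236, 20, 5 bp

SalI sites (GTCGAC) start at positions 236, 256.
SalI cuts after the first base of each site, so after positions 236, 256.
Linear molecule, 2 cuts → 3 fragments:
  1–236 → 236 bp
  237–256 → 20 bp
  257–261 → 5 bp
Sorted largest to smallest: 236, 20, 5 bp.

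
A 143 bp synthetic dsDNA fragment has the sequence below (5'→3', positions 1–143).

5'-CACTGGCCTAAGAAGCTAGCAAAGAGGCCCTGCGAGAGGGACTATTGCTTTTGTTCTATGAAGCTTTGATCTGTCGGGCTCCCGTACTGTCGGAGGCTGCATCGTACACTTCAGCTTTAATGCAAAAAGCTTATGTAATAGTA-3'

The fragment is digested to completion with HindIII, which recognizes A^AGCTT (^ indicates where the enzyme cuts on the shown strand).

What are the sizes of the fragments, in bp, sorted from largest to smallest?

HindIII sites (AAGCTT) start at positions 61, 127.
HindIII cuts after the first base of each site, so after positions 61, 127.
Linear molecule, 2 cuts → 3 fragments:
  1–61 → 61 bp
  62–127 → 66 bp
  128–143 → 16 bp
Sorted largest to smallest: 66, 61, 16 bp.

66, 61, 16 bp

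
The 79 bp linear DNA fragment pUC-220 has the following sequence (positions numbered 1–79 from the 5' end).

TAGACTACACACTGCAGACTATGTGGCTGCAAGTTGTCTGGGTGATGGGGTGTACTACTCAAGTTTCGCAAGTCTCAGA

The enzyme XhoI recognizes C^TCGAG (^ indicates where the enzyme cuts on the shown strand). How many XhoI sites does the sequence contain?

0

No occurrence of CTCGAG is present in the sequence.
XhoI does not cut: 0 sites.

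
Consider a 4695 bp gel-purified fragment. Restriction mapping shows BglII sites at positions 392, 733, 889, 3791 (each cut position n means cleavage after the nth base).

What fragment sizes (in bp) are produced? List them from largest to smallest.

2902, 904, 392, 341, 156 bp

Linear molecule, 4 cuts → 5 fragments:
  392 − 0 = 392 bp
  733 − 392 = 341 bp
  889 − 733 = 156 bp
  3791 − 889 = 2902 bp
  4695 − 3791 = 904 bp
Sorted largest to smallest: 2902, 904, 392, 341, 156 bp.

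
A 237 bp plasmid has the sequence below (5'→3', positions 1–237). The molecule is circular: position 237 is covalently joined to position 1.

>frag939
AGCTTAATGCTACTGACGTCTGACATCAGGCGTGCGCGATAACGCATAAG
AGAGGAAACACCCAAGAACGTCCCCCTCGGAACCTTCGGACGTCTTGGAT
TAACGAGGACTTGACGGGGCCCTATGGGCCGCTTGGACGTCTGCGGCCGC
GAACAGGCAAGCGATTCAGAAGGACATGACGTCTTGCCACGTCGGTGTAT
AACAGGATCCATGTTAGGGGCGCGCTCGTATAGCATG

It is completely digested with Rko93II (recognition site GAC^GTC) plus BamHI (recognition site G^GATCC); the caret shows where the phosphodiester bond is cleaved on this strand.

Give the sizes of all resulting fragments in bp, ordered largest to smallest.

Rko93II sites (GACGTC) start at positions 15, 89, 136, 178.
Rko93II cuts after base 3 of each site, so after positions 17, 91, 138, 180.
The BamHI site (GGATCC) starts at position 205.
BamHI cuts after the first base of each site, so after position 205.
Combined cut positions: 17, 91, 138, 180, 205.
Circular molecule, 5 cuts → 5 fragments:
  18–91 → 74 bp
  92–138 → 47 bp
  139–180 → 42 bp
  181–205 → 25 bp
  206–237 then 1–17 → 32 + 17 = 49 bp
Sorted largest to smallest: 74, 49, 47, 42, 25 bp.

74, 49, 47, 42, 25 bp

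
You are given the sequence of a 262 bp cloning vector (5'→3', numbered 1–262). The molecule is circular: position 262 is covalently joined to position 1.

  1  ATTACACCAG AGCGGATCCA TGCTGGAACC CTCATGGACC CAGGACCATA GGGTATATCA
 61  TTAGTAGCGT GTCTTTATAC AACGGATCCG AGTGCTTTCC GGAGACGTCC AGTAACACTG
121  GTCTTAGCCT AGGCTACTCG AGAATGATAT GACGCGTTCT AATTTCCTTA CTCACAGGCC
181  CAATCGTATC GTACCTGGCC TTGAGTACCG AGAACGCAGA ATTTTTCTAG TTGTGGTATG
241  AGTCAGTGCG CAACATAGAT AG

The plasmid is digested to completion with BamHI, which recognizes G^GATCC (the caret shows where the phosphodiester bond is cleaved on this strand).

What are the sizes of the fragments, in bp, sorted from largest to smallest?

192, 70 bp

BamHI sites (GGATCC) start at positions 14, 84.
BamHI cuts after the first base of each site, so after positions 14, 84.
Circular molecule, 2 cuts → 2 fragments:
  15–84 → 70 bp
  85–262 then 1–14 → 178 + 14 = 192 bp
Sorted largest to smallest: 192, 70 bp.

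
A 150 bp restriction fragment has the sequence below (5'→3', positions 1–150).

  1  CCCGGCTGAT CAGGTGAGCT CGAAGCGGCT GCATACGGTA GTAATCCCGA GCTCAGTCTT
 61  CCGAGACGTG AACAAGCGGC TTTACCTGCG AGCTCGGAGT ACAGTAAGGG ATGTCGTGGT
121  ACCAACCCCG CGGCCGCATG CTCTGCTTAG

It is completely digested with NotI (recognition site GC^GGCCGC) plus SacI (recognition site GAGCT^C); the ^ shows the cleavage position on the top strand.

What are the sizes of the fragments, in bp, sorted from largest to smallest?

The NotI site (GCGGCCGC) starts at position 130.
NotI cuts after base 2 of each site, so after position 131.
SacI sites (GAGCTC) start at positions 16, 49, 90.
SacI cuts after base 5 of each site (before the last base), so after positions 20, 53, 94.
Combined cut positions: 20, 53, 94, 131.
Linear molecule, 4 cuts → 5 fragments:
  1–20 → 20 bp
  21–53 → 33 bp
  54–94 → 41 bp
  95–131 → 37 bp
  132–150 → 19 bp
Sorted largest to smallest: 41, 37, 33, 20, 19 bp.

41, 37, 33, 20, 19 bp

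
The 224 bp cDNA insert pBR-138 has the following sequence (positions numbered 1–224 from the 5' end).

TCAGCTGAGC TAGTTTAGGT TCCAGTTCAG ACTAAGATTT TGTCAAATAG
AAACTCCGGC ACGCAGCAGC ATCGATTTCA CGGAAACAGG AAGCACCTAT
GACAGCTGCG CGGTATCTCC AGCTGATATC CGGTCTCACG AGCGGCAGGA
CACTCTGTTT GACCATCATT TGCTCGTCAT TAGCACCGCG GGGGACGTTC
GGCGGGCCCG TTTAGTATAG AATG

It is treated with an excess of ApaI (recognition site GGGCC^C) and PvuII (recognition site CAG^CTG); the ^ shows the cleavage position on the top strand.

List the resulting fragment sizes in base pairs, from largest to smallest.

The ApaI site (GGGCCC) starts at position 204.
ApaI cuts after base 5 of each site (before the last base), so after position 208.
PvuII sites (CAGCTG) start at positions 2, 103, 120.
PvuII cuts after base 3 of each site, so after positions 4, 105, 122.
Combined cut positions: 4, 105, 122, 208.
Linear molecule, 4 cuts → 5 fragments:
  1–4 → 4 bp
  5–105 → 101 bp
  106–122 → 17 bp
  123–208 → 86 bp
  209–224 → 16 bp
Sorted largest to smallest: 101, 86, 17, 16, 4 bp.

101, 86, 17, 16, 4 bp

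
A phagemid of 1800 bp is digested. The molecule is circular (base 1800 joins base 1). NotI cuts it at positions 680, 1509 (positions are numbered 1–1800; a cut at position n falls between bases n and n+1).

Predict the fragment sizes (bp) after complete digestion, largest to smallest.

Circular molecule, 2 cuts → 2 fragments:
  1509 − 680 = 829 bp
  wrap: 1800 − 1509 + 680 = 971 bp
Sorted largest to smallest: 971, 829 bp.

971, 829 bp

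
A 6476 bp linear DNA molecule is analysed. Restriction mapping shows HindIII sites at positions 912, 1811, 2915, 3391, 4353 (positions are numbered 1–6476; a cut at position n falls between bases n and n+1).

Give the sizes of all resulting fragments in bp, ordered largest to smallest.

Linear molecule, 5 cuts → 6 fragments:
  912 − 0 = 912 bp
  1811 − 912 = 899 bp
  2915 − 1811 = 1104 bp
  3391 − 2915 = 476 bp
  4353 − 3391 = 962 bp
  6476 − 4353 = 2123 bp
Sorted largest to smallest: 2123, 1104, 962, 912, 899, 476 bp.

2123, 1104, 962, 912, 899, 476 bp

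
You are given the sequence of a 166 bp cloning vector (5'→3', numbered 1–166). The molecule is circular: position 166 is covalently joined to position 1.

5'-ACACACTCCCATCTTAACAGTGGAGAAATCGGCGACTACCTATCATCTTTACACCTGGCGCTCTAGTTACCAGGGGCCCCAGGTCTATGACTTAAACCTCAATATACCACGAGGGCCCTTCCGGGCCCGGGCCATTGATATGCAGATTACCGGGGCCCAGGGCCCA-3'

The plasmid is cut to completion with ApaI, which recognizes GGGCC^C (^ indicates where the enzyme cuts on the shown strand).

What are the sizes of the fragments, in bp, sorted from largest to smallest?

ApaI sites (GGGCCC) start at positions 74, 113, 123, 153, 160.
ApaI cuts after base 5 of each site (before the last base), so after positions 78, 117, 127, 157, 164.
Circular molecule, 5 cuts → 5 fragments:
  79–117 → 39 bp
  118–127 → 10 bp
  128–157 → 30 bp
  158–164 → 7 bp
  165–166 then 1–78 → 2 + 78 = 80 bp
Sorted largest to smallest: 80, 39, 30, 10, 7 bp.

80, 39, 30, 10, 7 bp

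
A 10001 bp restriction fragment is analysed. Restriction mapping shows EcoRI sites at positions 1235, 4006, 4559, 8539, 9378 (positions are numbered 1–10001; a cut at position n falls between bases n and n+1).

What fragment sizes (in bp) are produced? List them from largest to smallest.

Linear molecule, 5 cuts → 6 fragments:
  1235 − 0 = 1235 bp
  4006 − 1235 = 2771 bp
  4559 − 4006 = 553 bp
  8539 − 4559 = 3980 bp
  9378 − 8539 = 839 bp
  10001 − 9378 = 623 bp
Sorted largest to smallest: 3980, 2771, 1235, 839, 623, 553 bp.

3980, 2771, 1235, 839, 623, 553 bp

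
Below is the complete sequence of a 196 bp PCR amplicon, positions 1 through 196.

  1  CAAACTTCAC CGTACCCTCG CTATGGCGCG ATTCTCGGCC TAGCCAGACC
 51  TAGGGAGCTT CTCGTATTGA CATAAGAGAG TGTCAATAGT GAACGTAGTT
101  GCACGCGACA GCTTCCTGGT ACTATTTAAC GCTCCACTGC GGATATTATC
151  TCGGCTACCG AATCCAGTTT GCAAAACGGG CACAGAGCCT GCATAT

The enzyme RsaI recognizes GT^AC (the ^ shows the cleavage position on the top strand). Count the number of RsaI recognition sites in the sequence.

GTAC occurs starting at positions 12, 119.
RsaI cuts at 2 sites.

2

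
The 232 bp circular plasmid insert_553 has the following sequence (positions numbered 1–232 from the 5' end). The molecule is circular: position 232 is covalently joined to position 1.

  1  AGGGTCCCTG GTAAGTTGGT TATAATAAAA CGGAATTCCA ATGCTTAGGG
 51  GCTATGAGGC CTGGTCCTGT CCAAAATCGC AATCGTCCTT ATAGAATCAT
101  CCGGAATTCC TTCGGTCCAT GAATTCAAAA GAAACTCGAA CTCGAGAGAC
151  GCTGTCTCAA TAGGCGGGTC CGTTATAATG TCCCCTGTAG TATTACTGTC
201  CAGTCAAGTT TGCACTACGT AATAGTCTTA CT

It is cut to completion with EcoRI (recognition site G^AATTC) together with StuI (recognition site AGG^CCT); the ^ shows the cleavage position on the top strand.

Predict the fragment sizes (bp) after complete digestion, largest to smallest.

144, 45, 26, 17 bp

EcoRI sites (GAATTC) start at positions 33, 104, 121.
EcoRI cuts after the first base of each site, so after positions 33, 104, 121.
The StuI site (AGGCCT) starts at position 57.
StuI cuts after base 3 of each site, so after position 59.
Combined cut positions: 33, 59, 104, 121.
Circular molecule, 4 cuts → 4 fragments:
  34–59 → 26 bp
  60–104 → 45 bp
  105–121 → 17 bp
  122–232 then 1–33 → 111 + 33 = 144 bp
Sorted largest to smallest: 144, 45, 26, 17 bp.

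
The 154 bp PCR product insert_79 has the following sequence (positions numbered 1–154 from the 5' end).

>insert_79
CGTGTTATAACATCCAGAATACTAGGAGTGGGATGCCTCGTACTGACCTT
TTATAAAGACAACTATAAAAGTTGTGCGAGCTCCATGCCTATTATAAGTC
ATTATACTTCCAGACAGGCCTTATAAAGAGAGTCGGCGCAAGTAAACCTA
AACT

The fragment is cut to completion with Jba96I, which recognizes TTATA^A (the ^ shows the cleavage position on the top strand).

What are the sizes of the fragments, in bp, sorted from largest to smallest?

Jba96I sites (TTATAA) start at positions 5, 51, 92, 121.
Jba96I cuts after base 5 of each site (before the last base), so after positions 9, 55, 96, 125.
Linear molecule, 4 cuts → 5 fragments:
  1–9 → 9 bp
  10–55 → 46 bp
  56–96 → 41 bp
  97–125 → 29 bp
  126–154 → 29 bp
Sorted largest to smallest: 46, 41, 29, 29, 9 bp.

46, 41, 29, 29, 9 bp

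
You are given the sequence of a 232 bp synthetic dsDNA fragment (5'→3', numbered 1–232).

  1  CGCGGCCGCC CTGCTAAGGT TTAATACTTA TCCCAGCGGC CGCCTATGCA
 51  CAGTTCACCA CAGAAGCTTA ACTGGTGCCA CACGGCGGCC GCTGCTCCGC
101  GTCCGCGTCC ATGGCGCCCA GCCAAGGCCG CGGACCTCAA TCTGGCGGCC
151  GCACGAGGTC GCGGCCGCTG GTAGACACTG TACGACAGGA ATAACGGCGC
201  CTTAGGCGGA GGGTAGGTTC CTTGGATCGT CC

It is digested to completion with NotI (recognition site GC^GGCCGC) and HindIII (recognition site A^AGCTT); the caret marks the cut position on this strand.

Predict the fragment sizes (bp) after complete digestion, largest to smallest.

NotI sites (GCGGCCGC) start at positions 2, 36, 85, 145, 161.
NotI cuts after base 2 of each site, so after positions 3, 37, 86, 146, 162.
The HindIII site (AAGCTT) starts at position 64.
HindIII cuts after the first base of each site, so after position 64.
Combined cut positions: 3, 37, 64, 86, 146, 162.
Linear molecule, 6 cuts → 7 fragments:
  1–3 → 3 bp
  4–37 → 34 bp
  38–64 → 27 bp
  65–86 → 22 bp
  87–146 → 60 bp
  147–162 → 16 bp
  163–232 → 70 bp
Sorted largest to smallest: 70, 60, 34, 27, 22, 16, 3 bp.

70, 60, 34, 27, 22, 16, 3 bp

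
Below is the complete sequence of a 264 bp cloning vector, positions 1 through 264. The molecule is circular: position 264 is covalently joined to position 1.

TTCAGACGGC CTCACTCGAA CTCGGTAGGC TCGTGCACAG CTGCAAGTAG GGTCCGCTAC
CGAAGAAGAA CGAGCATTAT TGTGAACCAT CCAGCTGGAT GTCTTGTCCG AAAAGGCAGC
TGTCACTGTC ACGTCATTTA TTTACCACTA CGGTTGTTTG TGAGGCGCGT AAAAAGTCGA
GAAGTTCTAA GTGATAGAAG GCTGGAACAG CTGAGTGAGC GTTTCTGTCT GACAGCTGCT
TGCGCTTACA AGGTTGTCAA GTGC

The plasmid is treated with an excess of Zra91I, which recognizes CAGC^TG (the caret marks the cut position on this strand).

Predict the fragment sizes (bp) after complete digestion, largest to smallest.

Zra91I sites (CAGCTG) start at positions 38, 92, 117, 208, 233.
Zra91I cuts after base 4 of each site, so after positions 41, 95, 120, 211, 236.
Circular molecule, 5 cuts → 5 fragments:
  42–95 → 54 bp
  96–120 → 25 bp
  121–211 → 91 bp
  212–236 → 25 bp
  237–264 then 1–41 → 28 + 41 = 69 bp
Sorted largest to smallest: 91, 69, 54, 25, 25 bp.

91, 69, 54, 25, 25 bp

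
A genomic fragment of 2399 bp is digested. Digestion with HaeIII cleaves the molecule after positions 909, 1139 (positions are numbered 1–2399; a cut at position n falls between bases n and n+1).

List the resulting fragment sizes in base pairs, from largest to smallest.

1260, 909, 230 bp

Linear molecule, 2 cuts → 3 fragments:
  909 − 0 = 909 bp
  1139 − 909 = 230 bp
  2399 − 1139 = 1260 bp
Sorted largest to smallest: 1260, 909, 230 bp.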